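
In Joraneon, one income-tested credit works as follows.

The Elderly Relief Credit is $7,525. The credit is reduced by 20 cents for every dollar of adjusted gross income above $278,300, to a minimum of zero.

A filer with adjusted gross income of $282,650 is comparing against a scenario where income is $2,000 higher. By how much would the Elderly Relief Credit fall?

$400

At $282,650 — 20% of the $4,350 excess over $278,300 is $870; credit = $7,525 − $870 = $6,655.
At $284,650 — 20% of the $6,350 excess over $278,300 is $1,270; credit = $7,525 − $1,270 = $6,255.
Lost: $6,655 − $6,255 = $400.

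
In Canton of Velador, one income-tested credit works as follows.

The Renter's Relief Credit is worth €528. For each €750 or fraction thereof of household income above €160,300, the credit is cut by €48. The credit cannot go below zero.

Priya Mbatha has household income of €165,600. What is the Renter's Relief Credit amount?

Renter's Relief Credit: income exceeds €160,300 by €5,300, which is 8 full-or-partial €750 increments; reduction = 8 × €48 = €384, leaving €144.

€144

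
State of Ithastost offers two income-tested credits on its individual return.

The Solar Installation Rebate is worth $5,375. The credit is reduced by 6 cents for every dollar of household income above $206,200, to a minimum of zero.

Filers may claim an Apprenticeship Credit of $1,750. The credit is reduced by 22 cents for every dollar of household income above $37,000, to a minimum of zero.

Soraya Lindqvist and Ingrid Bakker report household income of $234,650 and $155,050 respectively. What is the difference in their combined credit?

Soraya ($234,650): Solar Installation Rebate: 6% of the $28,450 excess over $206,200 is $1,707; credit = $5,375 − $1,707 = $3,668. Apprenticeship Credit: 22% of the $197,650 excess over $37,000 is $43,483 ≥ base, so the credit is $0. total $3,668 + $0 = $3,668
Ingrid ($155,050): Solar Installation Rebate: $155,050 is at or below the $206,200 threshold, so the full $5,375 applies. Apprenticeship Credit: 22% of the $118,050 excess over $37,000 is $25,971 ≥ base, so the credit is $0. total $5,375 + $0 = $5,375
Difference: |$3,668 − $5,375| = $1,707.

$1,707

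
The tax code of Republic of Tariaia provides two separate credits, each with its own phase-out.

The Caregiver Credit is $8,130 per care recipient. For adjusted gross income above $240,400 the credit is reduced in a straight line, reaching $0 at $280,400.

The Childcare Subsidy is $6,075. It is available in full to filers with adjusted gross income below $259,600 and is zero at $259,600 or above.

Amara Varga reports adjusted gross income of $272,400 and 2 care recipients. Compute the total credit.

$3,252

Caregiver Credit: base = 2 × $8,130 = $16,260. $272,400 is $32,000 into a $40,000 phase-out range, leaving 8,000/40,000 of the credit: $16,260 × 8,000/40,000 = $3,252.
Childcare Subsidy: $272,400 meets or exceeds the $259,600 cutoff, so the credit is $0.
Total: $3,252 + $0 = $3,252.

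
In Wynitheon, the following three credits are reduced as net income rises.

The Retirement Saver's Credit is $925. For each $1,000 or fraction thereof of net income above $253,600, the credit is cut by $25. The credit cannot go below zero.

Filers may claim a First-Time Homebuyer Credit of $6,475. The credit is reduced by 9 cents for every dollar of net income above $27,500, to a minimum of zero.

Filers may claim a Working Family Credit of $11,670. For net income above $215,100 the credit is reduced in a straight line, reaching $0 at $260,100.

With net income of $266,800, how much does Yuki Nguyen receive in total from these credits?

$575

Retirement Saver's Credit: income exceeds $253,600 by $13,200, which is 14 full-or-partial $1,000 increments; reduction = 14 × $25 = $350, leaving $575.
First-Time Homebuyer Credit: 9% of the $239,300 excess over $27,500 is $21,537 ≥ base, so the credit is $0.
Working Family Credit: $266,800 is at or above $260,100, so the credit is $0.
Total: $575 + $0 + $0 = $575.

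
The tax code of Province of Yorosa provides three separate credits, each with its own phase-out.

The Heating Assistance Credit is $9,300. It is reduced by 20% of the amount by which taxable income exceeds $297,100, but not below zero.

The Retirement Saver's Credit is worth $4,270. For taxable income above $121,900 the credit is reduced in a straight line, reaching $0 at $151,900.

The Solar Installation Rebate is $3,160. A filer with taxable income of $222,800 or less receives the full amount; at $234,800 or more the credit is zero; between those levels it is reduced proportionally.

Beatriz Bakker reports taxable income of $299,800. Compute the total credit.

Heating Assistance Credit: 20% of the $2,700 excess over $297,100 is $540; credit = $9,300 − $540 = $8,760.
Retirement Saver's Credit: $299,800 is at or above $151,900, so the credit is $0.
Solar Installation Rebate: $299,800 is at or above $234,800, so the credit is $0.
Total: $8,760 + $0 + $0 = $8,760.

$8,760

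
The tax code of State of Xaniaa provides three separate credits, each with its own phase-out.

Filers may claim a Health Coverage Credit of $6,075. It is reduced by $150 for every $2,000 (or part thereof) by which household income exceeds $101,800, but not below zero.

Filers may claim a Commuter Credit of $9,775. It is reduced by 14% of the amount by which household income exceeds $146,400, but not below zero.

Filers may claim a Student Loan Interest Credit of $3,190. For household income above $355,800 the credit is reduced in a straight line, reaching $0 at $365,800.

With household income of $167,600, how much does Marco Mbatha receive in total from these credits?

$11,122

Health Coverage Credit: income exceeds $101,800 by $65,800, which is 33 full-or-partial $2,000 increments; reduction = 33 × $150 = $4,950, leaving $1,125.
Commuter Credit: 14% of the $21,200 excess over $146,400 is $2,968; credit = $9,775 − $2,968 = $6,807.
Student Loan Interest Credit: $167,600 is at or below the $355,800 threshold, so the full $3,190 applies.
Total: $1,125 + $6,807 + $3,190 = $11,122.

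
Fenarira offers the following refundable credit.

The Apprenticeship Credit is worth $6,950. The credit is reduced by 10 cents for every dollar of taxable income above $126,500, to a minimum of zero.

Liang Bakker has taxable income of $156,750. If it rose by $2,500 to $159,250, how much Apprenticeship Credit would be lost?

$250

At $156,750 — 10% of the $30,250 excess over $126,500 is $3,025; credit = $6,950 − $3,025 = $3,925.
At $159,250 — 10% of the $32,750 excess over $126,500 is $3,275; credit = $6,950 − $3,275 = $3,675.
Lost: $3,925 − $3,675 = $250.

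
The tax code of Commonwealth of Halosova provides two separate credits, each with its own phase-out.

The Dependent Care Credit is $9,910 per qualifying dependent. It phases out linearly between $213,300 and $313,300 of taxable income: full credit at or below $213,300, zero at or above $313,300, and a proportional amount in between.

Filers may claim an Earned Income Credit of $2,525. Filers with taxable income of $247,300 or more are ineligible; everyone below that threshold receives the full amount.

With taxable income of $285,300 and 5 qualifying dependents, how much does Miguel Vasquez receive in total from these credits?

Dependent Care Credit: base = 5 × $9,910 = $49,550. $285,300 is $72,000 into a $100,000 phase-out range, leaving 28,000/100,000 of the credit: $49,550 × 28,000/100,000 = $13,874.
Earned Income Credit: $285,300 meets or exceeds the $247,300 cutoff, so the credit is $0.
Total: $13,874 + $0 = $13,874.

$13,874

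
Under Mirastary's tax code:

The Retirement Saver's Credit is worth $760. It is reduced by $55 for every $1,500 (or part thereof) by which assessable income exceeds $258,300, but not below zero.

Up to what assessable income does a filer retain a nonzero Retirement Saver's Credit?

After 13 increments the reduction is 13 × $55 = $715, leaving $45; one more increment wipes it out. Increment 13 ends at excess 13 × $1,500 = $19,500, so the highest qualifying income is $258,300 + $19,500 = $277,800.

$277,800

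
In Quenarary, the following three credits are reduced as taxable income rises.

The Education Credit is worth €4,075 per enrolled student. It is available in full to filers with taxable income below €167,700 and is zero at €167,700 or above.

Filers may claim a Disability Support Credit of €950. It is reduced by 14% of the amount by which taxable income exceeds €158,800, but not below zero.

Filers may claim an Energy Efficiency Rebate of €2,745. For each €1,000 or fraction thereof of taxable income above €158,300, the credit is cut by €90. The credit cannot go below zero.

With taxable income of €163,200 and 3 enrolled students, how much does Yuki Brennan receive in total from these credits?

Education Credit: base = 3 × €4,075 = €12,225. €163,200 is below the €167,700 cutoff, so the full €12,225 applies.
Disability Support Credit: 14% of the €4,400 excess over €158,800 is €616; credit = €950 − €616 = €334.
Energy Efficiency Rebate: income exceeds €158,300 by €4,900, which is 5 full-or-partial €1,000 increments; reduction = 5 × €90 = €450, leaving €2,295.
Total: €12,225 + €334 + €2,295 = €14,854.

€14,854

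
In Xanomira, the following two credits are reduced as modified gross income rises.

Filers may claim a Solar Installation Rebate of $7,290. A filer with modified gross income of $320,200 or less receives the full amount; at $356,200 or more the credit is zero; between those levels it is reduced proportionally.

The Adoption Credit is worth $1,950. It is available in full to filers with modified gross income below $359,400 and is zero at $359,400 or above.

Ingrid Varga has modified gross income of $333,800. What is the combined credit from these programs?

Solar Installation Rebate: $333,800 is $13,600 into a $36,000 phase-out range, leaving 22,400/36,000 of the credit: $7,290 × 22,400/36,000 = $4,536.
Adoption Credit: $333,800 is below the $359,400 cutoff, so the full $1,950 applies.
Total: $4,536 + $1,950 = $6,486.

$6,486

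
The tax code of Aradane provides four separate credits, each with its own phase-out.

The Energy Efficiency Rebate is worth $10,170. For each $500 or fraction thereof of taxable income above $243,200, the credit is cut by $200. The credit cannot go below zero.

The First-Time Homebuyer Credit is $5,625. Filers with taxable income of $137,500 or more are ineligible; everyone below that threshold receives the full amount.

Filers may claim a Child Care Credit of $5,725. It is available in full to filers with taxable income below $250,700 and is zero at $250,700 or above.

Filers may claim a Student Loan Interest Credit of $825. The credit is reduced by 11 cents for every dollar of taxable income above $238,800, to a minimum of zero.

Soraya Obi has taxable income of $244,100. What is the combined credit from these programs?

Energy Efficiency Rebate: income exceeds $243,200 by $900, which is 2 full-or-partial $500 increments; reduction = 2 × $200 = $400, leaving $9,770.
First-Time Homebuyer Credit: $244,100 meets or exceeds the $137,500 cutoff, so the credit is $0.
Child Care Credit: $244,100 is below the $250,700 cutoff, so the full $5,725 applies.
Student Loan Interest Credit: 11% of the $5,300 excess over $238,800 is $583; credit = $825 − $583 = $242.
Total: $9,770 + $0 + $5,725 + $242 = $15,737.

$15,737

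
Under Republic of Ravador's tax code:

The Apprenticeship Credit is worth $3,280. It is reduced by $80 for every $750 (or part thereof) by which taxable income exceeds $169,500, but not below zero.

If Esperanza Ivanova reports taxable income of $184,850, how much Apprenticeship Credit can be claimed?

Apprenticeship Credit: income exceeds $169,500 by $15,350, which is 21 full-or-partial $750 increments; reduction = 21 × $80 = $1,680, leaving $1,600.

$1,600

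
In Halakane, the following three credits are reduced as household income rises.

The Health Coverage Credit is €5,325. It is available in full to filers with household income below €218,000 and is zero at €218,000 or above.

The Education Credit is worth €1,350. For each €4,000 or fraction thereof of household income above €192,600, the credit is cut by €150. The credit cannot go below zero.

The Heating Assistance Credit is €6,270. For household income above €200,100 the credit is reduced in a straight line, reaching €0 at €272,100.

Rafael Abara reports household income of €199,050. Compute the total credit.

Health Coverage Credit: €199,050 is below the €218,000 cutoff, so the full €5,325 applies.
Education Credit: income exceeds €192,600 by €6,450, which is 2 full-or-partial €4,000 increments; reduction = 2 × €150 = €300, leaving €1,050.
Heating Assistance Credit: €199,050 is at or below the €200,100 threshold, so the full €6,270 applies.
Total: €5,325 + €1,050 + €6,270 = €12,645.

€12,645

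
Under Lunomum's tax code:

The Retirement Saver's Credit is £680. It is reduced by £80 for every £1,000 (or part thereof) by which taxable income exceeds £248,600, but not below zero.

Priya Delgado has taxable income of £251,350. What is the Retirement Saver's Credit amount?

£440

Retirement Saver's Credit: income exceeds £248,600 by £2,750, which is 3 full-or-partial £1,000 increments; reduction = 3 × £80 = £240, leaving £440.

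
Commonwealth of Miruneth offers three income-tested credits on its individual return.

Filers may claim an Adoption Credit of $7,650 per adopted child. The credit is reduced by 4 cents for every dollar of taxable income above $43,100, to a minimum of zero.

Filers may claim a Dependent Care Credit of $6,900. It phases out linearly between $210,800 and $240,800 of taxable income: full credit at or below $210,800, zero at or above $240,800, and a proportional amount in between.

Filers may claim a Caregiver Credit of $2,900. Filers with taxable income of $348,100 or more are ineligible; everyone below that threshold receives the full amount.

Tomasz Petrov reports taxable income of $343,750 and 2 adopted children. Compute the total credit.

$6,174

Adoption Credit: base = 2 × $7,650 = $15,300. 4% of the $300,650 excess over $43,100 is $12,026; credit = $15,300 − $12,026 = $3,274.
Dependent Care Credit: $343,750 is at or above $240,800, so the credit is $0.
Caregiver Credit: $343,750 is below the $348,100 cutoff, so the full $2,900 applies.
Total: $3,274 + $0 + $2,900 = $6,174.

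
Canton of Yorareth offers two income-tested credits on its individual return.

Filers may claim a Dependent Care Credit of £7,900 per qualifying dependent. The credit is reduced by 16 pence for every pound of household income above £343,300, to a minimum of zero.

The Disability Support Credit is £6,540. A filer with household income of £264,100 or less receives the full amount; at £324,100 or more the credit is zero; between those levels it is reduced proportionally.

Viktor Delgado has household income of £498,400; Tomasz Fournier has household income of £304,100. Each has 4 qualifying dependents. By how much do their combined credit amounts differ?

Viktor (£498,400): Dependent Care Credit: base = 4 × £7,900 = £31,600. 16% of the £155,100 excess over £343,300 is £24,816; credit = £31,600 − £24,816 = £6,784. Disability Support Credit: £498,400 is at or above £324,100, so the credit is £0. total £6,784 + £0 = £6,784
Tomasz (£304,100): Dependent Care Credit: base = 4 × £7,900 = £31,600. £304,100 is at or below the £343,300 threshold, so the full £31,600 applies. Disability Support Credit: £304,100 is £40,000 into a £60,000 phase-out range, leaving 20,000/60,000 of the credit: £6,540 × 20,000/60,000 = £2,180. total £31,600 + £2,180 = £33,780
Difference: |£6,784 − £33,780| = £26,996.

£26,996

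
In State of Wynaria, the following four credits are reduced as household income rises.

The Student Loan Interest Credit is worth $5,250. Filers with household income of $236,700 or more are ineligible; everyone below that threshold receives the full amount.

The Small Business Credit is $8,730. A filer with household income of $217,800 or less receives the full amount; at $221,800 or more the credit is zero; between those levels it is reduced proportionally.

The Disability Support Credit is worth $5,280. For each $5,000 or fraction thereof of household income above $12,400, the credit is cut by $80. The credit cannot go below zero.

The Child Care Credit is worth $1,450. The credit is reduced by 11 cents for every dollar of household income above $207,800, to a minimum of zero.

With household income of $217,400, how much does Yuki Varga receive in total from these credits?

Student Loan Interest Credit: $217,400 is below the $236,700 cutoff, so the full $5,250 applies.
Small Business Credit: $217,400 is at or below the $217,800 threshold, so the full $8,730 applies.
Disability Support Credit: income exceeds $12,400 by $205,000, which is 41 full-or-partial $5,000 increments; reduction = 41 × $80 = $3,280, leaving $2,000.
Child Care Credit: 11% of the $9,600 excess over $207,800 is $1,056; credit = $1,450 − $1,056 = $394.
Total: $5,250 + $8,730 + $2,000 + $394 = $16,374.

$16,374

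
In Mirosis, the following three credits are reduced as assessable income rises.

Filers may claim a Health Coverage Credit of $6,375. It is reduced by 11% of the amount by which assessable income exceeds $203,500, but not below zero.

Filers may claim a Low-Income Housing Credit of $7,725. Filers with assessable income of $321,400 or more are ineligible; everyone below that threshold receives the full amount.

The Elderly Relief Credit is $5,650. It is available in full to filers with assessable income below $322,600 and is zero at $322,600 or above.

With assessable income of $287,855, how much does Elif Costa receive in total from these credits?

Health Coverage Credit: 11% of the $84,355 excess over $203,500 is $9,279.05 ≥ base, so the credit is $0.
Low-Income Housing Credit: $287,855 is below the $321,400 cutoff, so the full $7,725 applies.
Elderly Relief Credit: $287,855 is below the $322,600 cutoff, so the full $5,650 applies.
Total: $0 + $7,725 + $5,650 = $13,375.

$13,375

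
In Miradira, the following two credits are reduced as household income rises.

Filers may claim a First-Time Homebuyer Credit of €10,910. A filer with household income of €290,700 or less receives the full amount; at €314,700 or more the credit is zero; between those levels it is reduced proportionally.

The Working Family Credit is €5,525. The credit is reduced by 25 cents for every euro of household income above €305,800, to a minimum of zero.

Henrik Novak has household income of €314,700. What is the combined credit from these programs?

€3,300

First-Time Homebuyer Credit: €314,700 is at or above €314,700, so the credit is €0.
Working Family Credit: 25% of the €8,900 excess over €305,800 is €2,225; credit = €5,525 − €2,225 = €3,300.
Total: €0 + €3,300 = €3,300.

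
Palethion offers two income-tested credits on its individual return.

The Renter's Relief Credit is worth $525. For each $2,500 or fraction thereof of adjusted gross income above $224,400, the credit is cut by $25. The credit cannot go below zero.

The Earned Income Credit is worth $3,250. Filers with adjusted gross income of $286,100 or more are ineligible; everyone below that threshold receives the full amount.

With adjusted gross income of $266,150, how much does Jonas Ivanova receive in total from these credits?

Renter's Relief Credit: income exceeds $224,400 by $41,750, which is 17 full-or-partial $2,500 increments; reduction = 17 × $25 = $425, leaving $100.
Earned Income Credit: $266,150 is below the $286,100 cutoff, so the full $3,250 applies.
Total: $100 + $3,250 = $3,350.

$3,350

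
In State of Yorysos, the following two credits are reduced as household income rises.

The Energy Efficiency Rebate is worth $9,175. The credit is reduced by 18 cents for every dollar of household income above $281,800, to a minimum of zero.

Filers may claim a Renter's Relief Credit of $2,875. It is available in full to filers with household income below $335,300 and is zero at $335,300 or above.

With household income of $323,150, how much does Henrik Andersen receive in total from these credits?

$4,607

Energy Efficiency Rebate: 18% of the $41,350 excess over $281,800 is $7,443; credit = $9,175 − $7,443 = $1,732.
Renter's Relief Credit: $323,150 is below the $335,300 cutoff, so the full $2,875 applies.
Total: $1,732 + $2,875 = $4,607.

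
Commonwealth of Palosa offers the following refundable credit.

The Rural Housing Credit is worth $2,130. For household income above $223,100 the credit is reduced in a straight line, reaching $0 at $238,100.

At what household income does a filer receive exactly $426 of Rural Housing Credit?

$235,100

$426 is 426/2,130 of the full $2,130, so 1,704/2,130 of the $15,000 range has been used: income = $223,100 + $15,000 × 1,704/2,130 = $235,100.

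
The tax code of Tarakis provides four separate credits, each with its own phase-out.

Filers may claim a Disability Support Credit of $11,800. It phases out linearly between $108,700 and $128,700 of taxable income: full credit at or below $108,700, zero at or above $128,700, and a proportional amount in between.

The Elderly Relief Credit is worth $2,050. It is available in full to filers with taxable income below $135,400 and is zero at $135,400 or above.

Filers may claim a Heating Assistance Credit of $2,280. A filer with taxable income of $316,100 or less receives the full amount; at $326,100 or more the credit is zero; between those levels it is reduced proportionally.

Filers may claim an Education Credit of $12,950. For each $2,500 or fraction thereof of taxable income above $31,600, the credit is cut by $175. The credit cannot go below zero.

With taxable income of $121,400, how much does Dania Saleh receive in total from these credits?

$15,287

Disability Support Credit: $121,400 is $12,700 into a $20,000 phase-out range, leaving 7,300/20,000 of the credit: $11,800 × 7,300/20,000 = $4,307.
Elderly Relief Credit: $121,400 is below the $135,400 cutoff, so the full $2,050 applies.
Heating Assistance Credit: $121,400 is at or below the $316,100 threshold, so the full $2,280 applies.
Education Credit: income exceeds $31,600 by $89,800, which is 36 full-or-partial $2,500 increments; reduction = 36 × $175 = $6,300, leaving $6,650.
Total: $4,307 + $2,050 + $2,280 + $6,650 = $15,287.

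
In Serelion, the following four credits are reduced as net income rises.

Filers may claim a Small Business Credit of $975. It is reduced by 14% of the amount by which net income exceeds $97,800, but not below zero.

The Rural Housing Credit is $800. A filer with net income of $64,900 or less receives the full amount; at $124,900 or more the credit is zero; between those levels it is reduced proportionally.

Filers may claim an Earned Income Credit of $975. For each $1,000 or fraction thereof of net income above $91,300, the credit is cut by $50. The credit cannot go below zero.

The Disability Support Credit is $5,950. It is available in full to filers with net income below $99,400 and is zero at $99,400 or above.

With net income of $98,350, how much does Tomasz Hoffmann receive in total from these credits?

$7,777

Small Business Credit: 14% of the $550 excess over $97,800 is $77; credit = $975 − $77 = $898.
Rural Housing Credit: $98,350 is $33,450 into a $60,000 phase-out range, leaving 26,550/60,000 of the credit: $800 × 26,550/60,000 = $354.
Earned Income Credit: income exceeds $91,300 by $7,050, which is 8 full-or-partial $1,000 increments; reduction = 8 × $50 = $400, leaving $575.
Disability Support Credit: $98,350 is below the $99,400 cutoff, so the full $5,950 applies.
Total: $898 + $354 + $575 + $5,950 = $7,777.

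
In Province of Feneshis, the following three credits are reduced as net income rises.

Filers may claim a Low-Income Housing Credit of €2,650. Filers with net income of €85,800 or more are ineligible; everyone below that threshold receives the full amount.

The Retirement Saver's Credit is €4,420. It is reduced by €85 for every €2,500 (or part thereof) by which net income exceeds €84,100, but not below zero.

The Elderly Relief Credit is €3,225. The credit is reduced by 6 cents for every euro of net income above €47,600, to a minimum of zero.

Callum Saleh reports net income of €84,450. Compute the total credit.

Low-Income Housing Credit: €84,450 is below the €85,800 cutoff, so the full €2,650 applies.
Retirement Saver's Credit: income exceeds €84,100 by €350, which is 1 full-or-partial €2,500 increment; reduction = 1 × €85 = €85, leaving €4,335.
Elderly Relief Credit: 6% of the €36,850 excess over €47,600 is €2,211; credit = €3,225 − €2,211 = €1,014.
Total: €2,650 + €4,335 + €1,014 = €7,999.

€7,999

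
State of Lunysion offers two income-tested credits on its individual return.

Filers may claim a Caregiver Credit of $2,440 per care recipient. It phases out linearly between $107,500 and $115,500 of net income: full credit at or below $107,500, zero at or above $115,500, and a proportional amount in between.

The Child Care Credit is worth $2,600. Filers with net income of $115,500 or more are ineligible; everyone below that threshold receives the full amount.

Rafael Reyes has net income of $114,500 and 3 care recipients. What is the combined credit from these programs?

Caregiver Credit: base = 3 × $2,440 = $7,320. $114,500 is $7,000 into a $8,000 phase-out range, leaving 1,000/8,000 of the credit: $7,320 × 1,000/8,000 = $915.
Child Care Credit: $114,500 is below the $115,500 cutoff, so the full $2,600 applies.
Total: $915 + $2,600 = $3,515.

$3,515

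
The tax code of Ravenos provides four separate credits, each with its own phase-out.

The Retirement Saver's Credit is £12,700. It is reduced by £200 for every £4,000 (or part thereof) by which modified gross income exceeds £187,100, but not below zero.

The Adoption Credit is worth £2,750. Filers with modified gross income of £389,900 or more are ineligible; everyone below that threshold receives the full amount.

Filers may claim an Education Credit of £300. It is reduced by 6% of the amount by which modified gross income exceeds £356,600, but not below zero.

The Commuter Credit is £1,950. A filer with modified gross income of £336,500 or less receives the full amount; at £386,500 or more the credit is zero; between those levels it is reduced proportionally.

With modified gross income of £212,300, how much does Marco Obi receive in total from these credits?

£16,300

Retirement Saver's Credit: income exceeds £187,100 by £25,200, which is 7 full-or-partial £4,000 increments; reduction = 7 × £200 = £1,400, leaving £11,300.
Adoption Credit: £212,300 is below the £389,900 cutoff, so the full £2,750 applies.
Education Credit: £212,300 is at or below the £356,600 threshold, so the full £300 applies.
Commuter Credit: £212,300 is at or below the £336,500 threshold, so the full £1,950 applies.
Total: £11,300 + £2,750 + £300 + £1,950 = £16,300.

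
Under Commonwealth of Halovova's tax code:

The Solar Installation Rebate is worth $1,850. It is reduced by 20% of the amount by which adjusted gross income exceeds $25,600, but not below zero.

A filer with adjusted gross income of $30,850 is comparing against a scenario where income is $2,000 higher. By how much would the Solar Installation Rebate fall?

$400

At $30,850 — 20% of the $5,250 excess over $25,600 is $1,050; credit = $1,850 − $1,050 = $800.
At $32,850 — 20% of the $7,250 excess over $25,600 is $1,450; credit = $1,850 − $1,450 = $400.
Lost: $800 − $400 = $400.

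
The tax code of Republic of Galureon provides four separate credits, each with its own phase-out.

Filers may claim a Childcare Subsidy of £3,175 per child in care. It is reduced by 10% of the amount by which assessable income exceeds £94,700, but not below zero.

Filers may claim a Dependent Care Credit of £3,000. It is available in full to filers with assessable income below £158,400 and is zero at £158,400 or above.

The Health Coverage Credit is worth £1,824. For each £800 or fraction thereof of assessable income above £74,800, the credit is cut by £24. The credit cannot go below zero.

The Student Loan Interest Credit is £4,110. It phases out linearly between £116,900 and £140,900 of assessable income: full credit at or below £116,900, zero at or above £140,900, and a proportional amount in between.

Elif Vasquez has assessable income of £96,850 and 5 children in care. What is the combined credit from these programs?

Childcare Subsidy: base = 5 × £3,175 = £15,875. 10% of the £2,150 excess over £94,700 is £215; credit = £15,875 − £215 = £15,660.
Dependent Care Credit: £96,850 is below the £158,400 cutoff, so the full £3,000 applies.
Health Coverage Credit: income exceeds £74,800 by £22,050, which is 28 full-or-partial £800 increments; reduction = 28 × £24 = £672, leaving £1,152.
Student Loan Interest Credit: £96,850 is at or below the £116,900 threshold, so the full £4,110 applies.
Total: £15,660 + £3,000 + £1,152 + £4,110 = £23,922.

£23,922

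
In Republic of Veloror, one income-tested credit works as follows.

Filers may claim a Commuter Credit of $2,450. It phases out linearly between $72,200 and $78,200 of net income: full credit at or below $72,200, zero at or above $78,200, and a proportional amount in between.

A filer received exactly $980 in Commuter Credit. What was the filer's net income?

$75,800

$980 is 980/2,450 of the full $2,450, so 1,470/2,450 of the $6,000 range has been used: income = $72,200 + $6,000 × 1,470/2,450 = $75,800.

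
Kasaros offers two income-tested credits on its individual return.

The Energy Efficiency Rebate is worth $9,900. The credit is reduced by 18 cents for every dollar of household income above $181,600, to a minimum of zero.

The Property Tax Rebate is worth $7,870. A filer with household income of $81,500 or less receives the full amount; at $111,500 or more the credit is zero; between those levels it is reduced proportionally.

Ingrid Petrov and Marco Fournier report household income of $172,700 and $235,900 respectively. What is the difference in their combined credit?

$9,774

Ingrid ($172,700): Energy Efficiency Rebate: $172,700 is at or below the $181,600 threshold, so the full $9,900 applies. Property Tax Rebate: $172,700 is at or above $111,500, so the credit is $0. total $9,900 + $0 = $9,900
Marco ($235,900): Energy Efficiency Rebate: 18% of the $54,300 excess over $181,600 is $9,774; credit = $9,900 − $9,774 = $126. Property Tax Rebate: $235,900 is at or above $111,500, so the credit is $0. total $126 + $0 = $126
Difference: |$9,900 − $126| = $9,774.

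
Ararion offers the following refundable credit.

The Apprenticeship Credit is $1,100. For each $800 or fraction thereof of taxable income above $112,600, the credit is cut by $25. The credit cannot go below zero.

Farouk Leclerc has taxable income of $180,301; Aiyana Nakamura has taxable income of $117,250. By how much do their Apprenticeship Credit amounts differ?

Farouk ($180,301): Apprenticeship Credit: income exceeds $112,600 by $67,701 → 85 increments × $25 = $2,125 ≥ base, so the credit is $0.
Aiyana ($117,250): Apprenticeship Credit: income exceeds $112,600 by $4,650, which is 6 full-or-partial $800 increments; reduction = 6 × $25 = $150, leaving $950.
Difference: |$0 − $950| = $950.

$950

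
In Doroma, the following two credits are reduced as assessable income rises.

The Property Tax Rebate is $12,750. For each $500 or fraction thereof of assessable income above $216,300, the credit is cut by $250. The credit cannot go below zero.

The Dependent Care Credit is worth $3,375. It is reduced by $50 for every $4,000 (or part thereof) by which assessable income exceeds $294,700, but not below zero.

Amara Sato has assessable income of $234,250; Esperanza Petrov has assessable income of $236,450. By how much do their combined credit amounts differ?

Amara ($234,250): Property Tax Rebate: income exceeds $216,300 by $17,950, which is 36 full-or-partial $500 increments; reduction = 36 × $250 = $9,000, leaving $3,750. Dependent Care Credit: $234,250 is at or below the $294,700 threshold, so the full $3,375 applies. total $3,750 + $3,375 = $7,125
Esperanza ($236,450): Property Tax Rebate: income exceeds $216,300 by $20,150, which is 41 full-or-partial $500 increments; reduction = 41 × $250 = $10,250, leaving $2,500. Dependent Care Credit: $236,450 is at or below the $294,700 threshold, so the full $3,375 applies. total $2,500 + $3,375 = $5,875
Difference: |$7,125 − $5,875| = $1,250.

$1,250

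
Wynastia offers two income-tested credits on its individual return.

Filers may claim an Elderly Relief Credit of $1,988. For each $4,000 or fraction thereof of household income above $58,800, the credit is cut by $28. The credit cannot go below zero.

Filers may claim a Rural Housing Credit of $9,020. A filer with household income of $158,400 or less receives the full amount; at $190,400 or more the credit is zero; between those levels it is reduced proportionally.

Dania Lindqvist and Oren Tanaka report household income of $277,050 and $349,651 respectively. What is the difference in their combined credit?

$448

Dania ($277,050): Elderly Relief Credit: income exceeds $58,800 by $218,250, which is 55 full-or-partial $4,000 increments; reduction = 55 × $28 = $1,540, leaving $448. Rural Housing Credit: $277,050 is at or above $190,400, so the credit is $0. total $448 + $0 = $448
Oren ($349,651): Elderly Relief Credit: income exceeds $58,800 by $290,851 → 73 increments × $28 = $2,044 ≥ base, so the credit is $0. Rural Housing Credit: $349,651 is at or above $190,400, so the credit is $0. total $0 + $0 = $0
Difference: |$448 − $0| = $448.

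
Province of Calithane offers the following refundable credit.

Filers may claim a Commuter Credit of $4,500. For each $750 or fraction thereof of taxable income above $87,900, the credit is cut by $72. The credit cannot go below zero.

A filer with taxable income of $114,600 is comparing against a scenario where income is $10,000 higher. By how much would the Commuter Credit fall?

At $114,600 — income exceeds $87,900 by $26,700, which is 36 full-or-partial $750 increments; reduction = 36 × $72 = $2,592, leaving $1,908.
At $124,600 — income exceeds $87,900 by $36,700, which is 49 full-or-partial $750 increments; reduction = 49 × $72 = $3,528, leaving $972.
Lost: $1,908 − $972 = $936.

$936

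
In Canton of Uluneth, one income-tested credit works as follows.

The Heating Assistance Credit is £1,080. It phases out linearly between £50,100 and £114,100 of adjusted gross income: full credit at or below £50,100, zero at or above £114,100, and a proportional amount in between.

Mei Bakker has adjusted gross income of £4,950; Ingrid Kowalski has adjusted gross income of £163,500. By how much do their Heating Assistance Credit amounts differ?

£1,080

Mei (£4,950): Heating Assistance Credit: £4,950 is at or below the £50,100 threshold, so the full £1,080 applies.
Ingrid (£163,500): Heating Assistance Credit: £163,500 is at or above £114,100, so the credit is £0.
Difference: |£1,080 − £0| = £1,080.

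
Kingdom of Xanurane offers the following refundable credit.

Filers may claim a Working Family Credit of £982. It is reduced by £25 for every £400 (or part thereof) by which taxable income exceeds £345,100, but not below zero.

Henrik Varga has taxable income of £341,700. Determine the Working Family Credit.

Working Family Credit: £341,700 is at or below the £345,100 threshold, so the full £982 applies.

£982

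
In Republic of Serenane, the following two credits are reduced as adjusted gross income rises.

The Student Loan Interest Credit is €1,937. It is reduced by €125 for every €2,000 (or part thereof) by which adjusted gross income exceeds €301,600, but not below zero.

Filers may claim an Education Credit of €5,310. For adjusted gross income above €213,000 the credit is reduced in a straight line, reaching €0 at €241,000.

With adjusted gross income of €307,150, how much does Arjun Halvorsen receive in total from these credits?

Student Loan Interest Credit: income exceeds €301,600 by €5,550, which is 3 full-or-partial €2,000 increments; reduction = 3 × €125 = €375, leaving €1,562.
Education Credit: €307,150 is at or above €241,000, so the credit is €0.
Total: €1,562 + €0 = €1,562.

€1,562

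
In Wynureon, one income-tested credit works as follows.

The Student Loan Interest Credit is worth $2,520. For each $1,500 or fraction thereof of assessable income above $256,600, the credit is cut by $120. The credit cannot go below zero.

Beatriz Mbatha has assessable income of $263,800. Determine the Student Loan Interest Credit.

Student Loan Interest Credit: income exceeds $256,600 by $7,200, which is 5 full-or-partial $1,500 increments; reduction = 5 × $120 = $600, leaving $1,920.

$1,920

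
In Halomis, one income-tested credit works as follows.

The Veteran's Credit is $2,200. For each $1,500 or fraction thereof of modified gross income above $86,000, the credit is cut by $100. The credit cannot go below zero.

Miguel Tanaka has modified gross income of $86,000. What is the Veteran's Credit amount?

$2,200

Veteran's Credit: $86,000 is at or below the $86,000 threshold, so the full $2,200 applies.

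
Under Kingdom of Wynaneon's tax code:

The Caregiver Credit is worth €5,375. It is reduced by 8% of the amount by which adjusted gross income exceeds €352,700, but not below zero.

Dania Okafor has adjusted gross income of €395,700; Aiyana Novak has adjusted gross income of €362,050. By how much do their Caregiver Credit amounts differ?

€2,692

Dania (€395,700): Caregiver Credit: 8% of the €43,000 excess over €352,700 is €3,440; credit = €5,375 − €3,440 = €1,935.
Aiyana (€362,050): Caregiver Credit: 8% of the €9,350 excess over €352,700 is €748; credit = €5,375 − €748 = €4,627.
Difference: |€1,935 − €4,627| = €2,692.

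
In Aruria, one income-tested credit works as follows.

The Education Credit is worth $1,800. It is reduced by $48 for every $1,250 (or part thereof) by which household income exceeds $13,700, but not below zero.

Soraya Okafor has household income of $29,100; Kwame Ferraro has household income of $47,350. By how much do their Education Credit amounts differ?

Soraya ($29,100): Education Credit: income exceeds $13,700 by $15,400, which is 13 full-or-partial $1,250 increments; reduction = 13 × $48 = $624, leaving $1,176.
Kwame ($47,350): Education Credit: income exceeds $13,700 by $33,650, which is 27 full-or-partial $1,250 increments; reduction = 27 × $48 = $1,296, leaving $504.
Difference: |$1,176 − $504| = $672.

$672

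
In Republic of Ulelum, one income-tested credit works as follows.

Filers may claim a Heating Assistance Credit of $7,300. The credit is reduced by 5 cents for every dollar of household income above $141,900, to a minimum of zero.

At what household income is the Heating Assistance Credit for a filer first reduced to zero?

The credit falls by 5% of each dollar above $141,900, so it reaches zero when the excess is $7,300 / 5% = $146,000: income = $141,900 + $146,000 = $287,900.

$287,900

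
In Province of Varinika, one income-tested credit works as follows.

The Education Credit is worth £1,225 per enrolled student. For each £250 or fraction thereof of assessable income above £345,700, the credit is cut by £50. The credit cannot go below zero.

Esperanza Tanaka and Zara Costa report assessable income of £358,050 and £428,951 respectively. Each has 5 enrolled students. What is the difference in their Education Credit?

£3,625

Esperanza (£358,050): Education Credit: base = 5 × £1,225 = £6,125. income exceeds £345,700 by £12,350, which is 50 full-or-partial £250 increments; reduction = 50 × £50 = £2,500, leaving £3,625.
Zara (£428,951): Education Credit: base = 5 × £1,225 = £6,125. income exceeds £345,700 by £83,251 → 334 increments × £50 = £16,700 ≥ base, so the credit is £0.
Difference: |£3,625 − £0| = £3,625.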